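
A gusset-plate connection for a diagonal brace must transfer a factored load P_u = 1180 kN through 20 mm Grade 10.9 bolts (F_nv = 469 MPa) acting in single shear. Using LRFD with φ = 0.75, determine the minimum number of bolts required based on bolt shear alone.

11 bolts

A_b = π·20²/4 = 314.2 mm².
Per-bolt design strength φR_n = 0.75 × 469 × 314.2 × 1 / 1000 = 110.5 kN.
n ≥ 1180 / 110.5 = 10.68 → use 11 bolts.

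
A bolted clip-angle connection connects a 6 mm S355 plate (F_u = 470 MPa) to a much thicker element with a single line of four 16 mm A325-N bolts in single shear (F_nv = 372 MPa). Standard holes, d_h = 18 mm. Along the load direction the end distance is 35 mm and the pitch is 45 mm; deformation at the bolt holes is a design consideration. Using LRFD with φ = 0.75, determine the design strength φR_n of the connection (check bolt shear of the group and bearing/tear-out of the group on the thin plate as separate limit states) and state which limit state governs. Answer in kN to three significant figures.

Bolt shear: A_b = π·16²/4 = 201.1 mm²; R_n = 372 × 201.1 × 4 × 1 / 1000 = 299.2 kN → 0.75 × 299.2 = 224 kN.
Bearing (1.2 l_c t F_u ≤ 2.4 d t F_u): upper limit = 2.4·16·6·470 / 1000 = 108.3 kN.
  Edge l_c = 35 − 18/2 = 26 → r_n = 87.98 kN; interior l_c = 45 − 18 = 27 → r_n = 91.37 kN.
  R_n,bearing = 1·87.98 + 3·91.37 = 362.1 kN → 0.75 × 362.1 = 272 kN.
Bolt shear governs: 224 kN.

224 kN (bolt shear governs)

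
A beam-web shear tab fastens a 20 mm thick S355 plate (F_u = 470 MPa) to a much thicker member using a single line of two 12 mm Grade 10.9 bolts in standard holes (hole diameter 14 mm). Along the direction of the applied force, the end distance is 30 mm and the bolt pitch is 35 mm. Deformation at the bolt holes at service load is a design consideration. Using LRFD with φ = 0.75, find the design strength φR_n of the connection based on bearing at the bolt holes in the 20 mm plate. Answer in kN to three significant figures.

372 kN

Per bolt r_n = 1.2 l_c t F_u ≤ 2.4 d t F_u; upper limit = 2.4 × 12 × 20 × 470 / 1000 = 270.7 kN.
Edge bolt: l_c = 30 − 14/2 = 23 mm → 1.2 × 23 × 20 × 470 / 1000 = 259.4 → r_n = 259.4 kN.
Interior bolts: l_c = 35 − 14 = 21 mm → 1.2 × 21 × 20 × 470 / 1000 = 236.9 → r_n = 236.9 kN.
R_n = 1 × 259.4 + 1 × 236.9 = 496.3 kN.
Design strength φR_n = 0.75 × 496.3 = 372 kN.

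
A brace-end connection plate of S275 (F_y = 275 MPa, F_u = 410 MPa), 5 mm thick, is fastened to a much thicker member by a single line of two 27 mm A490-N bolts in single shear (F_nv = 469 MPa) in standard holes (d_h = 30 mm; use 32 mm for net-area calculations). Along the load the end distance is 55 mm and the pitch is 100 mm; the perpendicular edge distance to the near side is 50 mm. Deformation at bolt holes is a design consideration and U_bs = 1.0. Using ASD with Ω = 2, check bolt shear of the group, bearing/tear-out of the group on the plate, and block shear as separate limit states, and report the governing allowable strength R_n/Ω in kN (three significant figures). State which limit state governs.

Bolt shear: A_b = π·27²/4 = 572.6 mm²; R_n = 469 × 572.6 × 2 × 1 / 1000 = 537.1 kN → 537.1 / 2 = 269 kN.
Bearing: edge l_c = 40, r_n = 98.4 kN; interior l_c = 70, r_n = 132.8 kN; R_n = 98.4 + 1·132.8 = 231.2 kN → 116 kN.
Block shear: A_gv = 775, A_nv = 535, A_nt = 170 mm²; R_n = min(0.6F_uA_nv, 0.6F_yA_gv) + U_bs·F_u·A_nt = 197.6 kN → 98.8 kN.
Block shear governs: 98.8 kN.

98.8 kN (block shear governs)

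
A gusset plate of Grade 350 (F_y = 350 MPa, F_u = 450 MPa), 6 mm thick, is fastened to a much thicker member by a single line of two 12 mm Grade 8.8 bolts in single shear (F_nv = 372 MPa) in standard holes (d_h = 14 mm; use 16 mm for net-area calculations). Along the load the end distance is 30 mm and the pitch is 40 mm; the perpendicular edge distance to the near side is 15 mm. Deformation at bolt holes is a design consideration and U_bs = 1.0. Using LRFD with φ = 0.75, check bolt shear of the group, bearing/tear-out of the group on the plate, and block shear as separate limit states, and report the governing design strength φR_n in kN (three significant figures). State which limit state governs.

63.1 kN (bolt shear governs)

Bolt shear: A_b = π·12²/4 = 113.1 mm²; R_n = 372 × 113.1 × 2 × 1 / 1000 = 84.14 kN → 0.75 × 84.14 = 63.1 kN.
Bearing: edge l_c = 23, r_n = 74.52 kN; interior l_c = 26, r_n = 77.76 kN; R_n = 74.52 + 1·77.76 = 152.3 kN → 114 kN.
Block shear: A_gv = 420, A_nv = 276, A_nt = 42 mm²; R_n = min(0.6F_uA_nv, 0.6F_yA_gv) + U_bs·F_u·A_nt = 93.42 kN → 70.1 kN.
Bolt shear governs: 63.1 kN.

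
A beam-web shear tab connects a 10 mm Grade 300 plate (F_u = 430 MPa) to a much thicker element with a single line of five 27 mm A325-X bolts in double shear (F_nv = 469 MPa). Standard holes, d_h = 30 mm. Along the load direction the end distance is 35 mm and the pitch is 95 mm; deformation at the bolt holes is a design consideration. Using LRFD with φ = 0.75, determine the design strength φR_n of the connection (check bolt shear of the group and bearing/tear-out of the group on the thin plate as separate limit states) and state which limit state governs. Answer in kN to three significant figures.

Bolt shear: A_b = π·27²/4 = 572.6 mm²; R_n = 469 × 572.6 × 5 × 2 / 1000 = 2685 kN → 0.75 × 2685 = 2010 kN.
Bearing (1.2 l_c t F_u ≤ 2.4 d t F_u): upper limit = 2.4·27·10·430 / 1000 = 278.6 kN.
  Edge l_c = 35 − 30/2 = 20 → r_n = 103.2 kN; interior l_c = 95 − 30 = 65 → r_n = 278.6 kN.
  R_n,bearing = 1·103.2 + 4·278.6 = 1218 kN → 0.75 × 1218 = 913 kN.
Bearing governs: 913 kN.

913 kN (bearing governs)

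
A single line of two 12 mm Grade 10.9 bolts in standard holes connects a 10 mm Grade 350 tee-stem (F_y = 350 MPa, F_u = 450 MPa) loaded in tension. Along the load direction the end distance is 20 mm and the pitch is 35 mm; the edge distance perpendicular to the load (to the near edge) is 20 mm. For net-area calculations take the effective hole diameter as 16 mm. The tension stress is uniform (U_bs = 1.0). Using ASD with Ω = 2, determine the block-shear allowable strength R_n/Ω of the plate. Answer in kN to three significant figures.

Shear plane L_v = 20 + 1·35 = 55 mm; A_gv = 55 × 10 = 550 mm².
A_nv = (55 − 1.5·16) × 10 = 310 mm².
A_nt = (20 − 0.5·16) × 10 = 120 mm².
0.6 F_u A_nv = 83.7 kN; 0.6 F_y A_gv = 115.5 kN → shear rupture governs the shear term.
R_n = 83.7 + 1.0 × 450 × 120 / 1000 = 137.7 kN.
Allowable strength R_n/Ω = 137.7 / 2 = 68.8 kN.

68.8 kN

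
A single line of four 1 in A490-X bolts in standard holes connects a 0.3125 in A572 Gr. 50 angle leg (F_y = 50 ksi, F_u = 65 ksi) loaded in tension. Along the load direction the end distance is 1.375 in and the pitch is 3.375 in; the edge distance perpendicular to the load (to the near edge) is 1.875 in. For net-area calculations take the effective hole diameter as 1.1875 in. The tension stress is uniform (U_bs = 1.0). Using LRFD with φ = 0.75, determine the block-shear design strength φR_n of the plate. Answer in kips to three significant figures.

Shear plane L_v = 1.375 + 3·3.375 = 11.5 in; A_gv = 11.5 × 0.3125 = 3.594 in².
A_nv = (11.5 − 3.5·1.1875) × 0.3125 = 2.295 in².
A_nt = (1.875 − 0.5·1.1875) × 0.3125 = 0.4004 in².
0.6 F_u A_nv = 89.5 kips; 0.6 F_y A_gv = 107.8 kips → shear rupture governs the shear term.
R_n = 89.5 + 1.0 × 65 × 0.4004 = 115.5 kips.
Design strength φR_n = 0.75 × 115.5 = 86.6 kips.

86.6 kips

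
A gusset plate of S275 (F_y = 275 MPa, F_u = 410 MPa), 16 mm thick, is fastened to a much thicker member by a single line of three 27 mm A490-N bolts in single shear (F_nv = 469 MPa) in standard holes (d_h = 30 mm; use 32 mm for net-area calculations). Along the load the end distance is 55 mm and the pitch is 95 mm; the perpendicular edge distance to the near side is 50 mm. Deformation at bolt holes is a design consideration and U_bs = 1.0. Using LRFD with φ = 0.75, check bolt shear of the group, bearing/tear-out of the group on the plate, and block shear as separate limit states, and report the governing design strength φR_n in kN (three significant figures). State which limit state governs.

Bolt shear: A_b = π·27²/4 = 572.6 mm²; R_n = 469 × 572.6 × 3 × 1 / 1000 = 805.6 kN → 0.75 × 805.6 = 604 kN.
Bearing: edge l_c = 40, r_n = 314.9 kN; interior l_c = 65, r_n = 425.1 kN; R_n = 314.9 + 2·425.1 = 1165 kN → 874 kN.
Block shear: A_gv = 3920, A_nv = 2640, A_nt = 544 mm²; R_n = min(0.6F_uA_nv, 0.6F_yA_gv) + U_bs·F_u·A_nt = 869.8 kN → 652 kN.
Bolt shear governs: 604 kN.

604 kN (bolt shear governs)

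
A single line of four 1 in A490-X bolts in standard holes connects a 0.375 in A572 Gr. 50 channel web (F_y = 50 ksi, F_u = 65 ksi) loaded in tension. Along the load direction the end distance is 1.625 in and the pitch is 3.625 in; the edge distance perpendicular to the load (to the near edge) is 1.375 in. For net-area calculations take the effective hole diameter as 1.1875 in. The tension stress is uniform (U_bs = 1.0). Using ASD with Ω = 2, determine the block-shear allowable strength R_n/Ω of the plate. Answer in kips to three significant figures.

70.5 kips

Shear plane L_v = 1.625 + 3·3.625 = 12.5 in; A_gv = 12.5 × 0.375 = 4.688 in².
A_nv = (12.5 − 3.5·1.1875) × 0.375 = 3.129 in².
A_nt = (1.375 − 0.5·1.1875) × 0.375 = 0.293 in².
0.6 F_u A_nv = 122 kips; 0.6 F_y A_gv = 140.6 kips → shear rupture governs the shear term.
R_n = 122 + 1.0 × 65 × 0.293 = 141.1 kips.
Allowable strength R_n/Ω = 141.1 / 2 = 70.5 kips.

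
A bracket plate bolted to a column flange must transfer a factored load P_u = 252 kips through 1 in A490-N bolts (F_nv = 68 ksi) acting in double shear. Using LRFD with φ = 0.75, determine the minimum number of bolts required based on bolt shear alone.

4 bolts

A_b = π·1²/4 = 0.7854 in².
Per-bolt design strength φR_n = 0.75 × 68 × 0.7854 × 2 = 80.11 kips.
n ≥ 252 / 80.11 = 3.146 → use 4 bolts.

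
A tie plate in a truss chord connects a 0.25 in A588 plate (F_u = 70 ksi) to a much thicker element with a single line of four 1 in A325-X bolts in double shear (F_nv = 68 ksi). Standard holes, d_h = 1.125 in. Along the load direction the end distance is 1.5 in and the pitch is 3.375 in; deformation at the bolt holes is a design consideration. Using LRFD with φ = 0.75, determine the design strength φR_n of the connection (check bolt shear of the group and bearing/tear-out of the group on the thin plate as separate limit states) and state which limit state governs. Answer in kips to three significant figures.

109 kips (bearing governs)

Bolt shear: A_b = π·1²/4 = 0.7854 in²; R_n = 68 × 0.7854 × 4 × 2 = 427.3 kips → 0.75 × 427.3 = 320 kips.
Bearing (1.2 l_c t F_u ≤ 2.4 d t F_u): upper limit = 2.4·1·0.25·70 = 42 kips.
  Edge l_c = 1.5 − 1.125/2 = 0.9375 → r_n = 19.69 kips; interior l_c = 3.375 − 1.125 = 2.25 → r_n = 42 kips.
  R_n,bearing = 1·19.69 + 3·42 = 145.7 kips → 0.75 × 145.7 = 109 kips.
Bearing governs: 109 kips.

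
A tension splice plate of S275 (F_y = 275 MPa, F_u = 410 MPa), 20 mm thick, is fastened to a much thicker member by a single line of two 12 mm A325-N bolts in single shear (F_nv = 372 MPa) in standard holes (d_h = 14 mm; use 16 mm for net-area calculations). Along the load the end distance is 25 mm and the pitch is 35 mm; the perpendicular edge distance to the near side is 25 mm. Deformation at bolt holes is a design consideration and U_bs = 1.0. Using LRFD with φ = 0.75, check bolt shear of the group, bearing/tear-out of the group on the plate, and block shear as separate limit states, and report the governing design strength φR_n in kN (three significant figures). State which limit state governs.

63.1 kN (bolt shear governs)

Bolt shear: A_b = π·12²/4 = 113.1 mm²; R_n = 372 × 113.1 × 2 × 1 / 1000 = 84.14 kN → 0.75 × 84.14 = 63.1 kN.
Bearing: edge l_c = 18, r_n = 177.1 kN; interior l_c = 21, r_n = 206.6 kN; R_n = 177.1 + 1·206.6 = 383.8 kN → 288 kN.
Block shear: A_gv = 1200, A_nv = 720, A_nt = 340 mm²; R_n = min(0.6F_uA_nv, 0.6F_yA_gv) + U_bs·F_u·A_nt = 316.5 kN → 237 kN.
Bolt shear governs: 63.1 kN.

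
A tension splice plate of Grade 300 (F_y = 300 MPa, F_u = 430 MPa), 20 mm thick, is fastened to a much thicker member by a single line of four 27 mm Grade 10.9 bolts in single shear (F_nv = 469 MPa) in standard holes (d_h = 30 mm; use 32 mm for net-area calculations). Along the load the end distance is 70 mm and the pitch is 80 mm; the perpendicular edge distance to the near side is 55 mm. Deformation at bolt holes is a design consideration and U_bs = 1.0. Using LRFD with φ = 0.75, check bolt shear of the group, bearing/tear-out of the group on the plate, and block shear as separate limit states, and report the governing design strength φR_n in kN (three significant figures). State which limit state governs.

806 kN (bolt shear governs)

Bolt shear: A_b = π·27²/4 = 572.6 mm²; R_n = 469 × 572.6 × 4 × 1 / 1000 = 1074 kN → 0.75 × 1074 = 806 kN.
Bearing: edge l_c = 55, r_n = 557.3 kN; interior l_c = 50, r_n = 516 kN; R_n = 557.3 + 3·516 = 2105 kN → 1580 kN.
Block shear: A_gv = 6200, A_nv = 3960, A_nt = 780 mm²; R_n = min(0.6F_uA_nv, 0.6F_yA_gv) + U_bs·F_u·A_nt = 1357 kN → 1020 kN.
Bolt shear governs: 806 kN.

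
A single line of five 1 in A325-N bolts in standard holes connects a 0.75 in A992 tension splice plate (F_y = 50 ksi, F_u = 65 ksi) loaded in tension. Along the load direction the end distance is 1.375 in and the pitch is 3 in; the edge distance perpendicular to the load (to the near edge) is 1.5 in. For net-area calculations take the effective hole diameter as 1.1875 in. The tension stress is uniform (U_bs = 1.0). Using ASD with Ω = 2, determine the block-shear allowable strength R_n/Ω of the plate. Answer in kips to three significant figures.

140 kips

Shear plane L_v = 1.375 + 4·3 = 13.38 in; A_gv = 13.38 × 0.75 = 10.03 in².
A_nv = (13.38 − 4.5·1.1875) × 0.75 = 6.023 in².
A_nt = (1.5 − 0.5·1.1875) × 0.75 = 0.6797 in².
0.6 F_u A_nv = 234.9 kips; 0.6 F_y A_gv = 300.9 kips → shear rupture governs the shear term.
R_n = 234.9 + 1.0 × 65 × 0.6797 = 279.1 kips.
Allowable strength R_n/Ω = 279.1 / 2 = 140 kips.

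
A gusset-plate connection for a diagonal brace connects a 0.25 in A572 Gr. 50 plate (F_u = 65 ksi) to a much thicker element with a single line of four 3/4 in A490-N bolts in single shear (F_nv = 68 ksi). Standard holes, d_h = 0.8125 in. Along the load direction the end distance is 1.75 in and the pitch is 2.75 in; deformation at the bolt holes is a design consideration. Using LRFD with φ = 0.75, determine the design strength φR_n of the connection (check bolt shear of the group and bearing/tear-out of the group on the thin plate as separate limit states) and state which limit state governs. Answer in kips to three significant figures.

Bolt shear: A_b = π·0.75²/4 = 0.4418 in²; R_n = 68 × 0.4418 × 4 × 1 = 120.2 kips → 0.75 × 120.2 = 90.1 kips.
Bearing (1.2 l_c t F_u ≤ 2.4 d t F_u): upper limit = 2.4·0.75·0.25·65 = 29.25 kips.
  Edge l_c = 1.75 − 0.8125/2 = 1.344 → r_n = 26.2 kips; interior l_c = 2.75 − 0.8125 = 1.938 → r_n = 29.25 kips.
  R_n,bearing = 1·26.2 + 3·29.25 = 114 kips → 0.75 × 114 = 85.5 kips.
Bearing governs: 85.5 kips.

85.5 kips (bearing governs)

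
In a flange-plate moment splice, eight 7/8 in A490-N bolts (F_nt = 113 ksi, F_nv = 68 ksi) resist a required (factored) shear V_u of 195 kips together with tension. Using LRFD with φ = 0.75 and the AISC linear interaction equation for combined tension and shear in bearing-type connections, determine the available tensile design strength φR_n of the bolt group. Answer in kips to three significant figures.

A_b = π·0.875²/4 = 0.6013 in²; f_rv = 195 / (8 × 0.6013) = 40.54 ksi.
F'_nt = 1.3 F_nt − (F_nt / φF_nv) f_rv = 1.3·113 − (113/(0.75·68))·40.54 = 57.09 ksi, capped at F_nt → F'_nt = 57.09 ksi.
R_n = F'_nt · A_b · n = 57.09 × 0.6013 × 8 = 274.6 kips.
Design strength φR_n = 0.75 × 274.6 = 206 kips.

206 kips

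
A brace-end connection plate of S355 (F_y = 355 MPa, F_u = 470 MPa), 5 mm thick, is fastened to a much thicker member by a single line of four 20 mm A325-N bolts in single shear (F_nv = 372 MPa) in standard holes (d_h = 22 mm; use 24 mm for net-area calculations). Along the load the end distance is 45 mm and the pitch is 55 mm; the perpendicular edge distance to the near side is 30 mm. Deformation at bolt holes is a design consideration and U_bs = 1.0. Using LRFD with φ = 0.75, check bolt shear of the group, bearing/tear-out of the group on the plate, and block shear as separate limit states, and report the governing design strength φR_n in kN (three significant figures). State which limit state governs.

Bolt shear: A_b = π·20²/4 = 314.2 mm²; R_n = 372 × 314.2 × 4 × 1 / 1000 = 467.5 kN → 0.75 × 467.5 = 351 kN.
Bearing: edge l_c = 34, r_n = 95.88 kN; interior l_c = 33, r_n = 93.06 kN; R_n = 95.88 + 3·93.06 = 375.1 kN → 281 kN.
Block shear: A_gv = 1050, A_nv = 630, A_nt = 90 mm²; R_n = min(0.6F_uA_nv, 0.6F_yA_gv) + U_bs·F_u·A_nt = 220 kN → 165 kN.
Block shear governs: 165 kN.

165 kN (block shear governs)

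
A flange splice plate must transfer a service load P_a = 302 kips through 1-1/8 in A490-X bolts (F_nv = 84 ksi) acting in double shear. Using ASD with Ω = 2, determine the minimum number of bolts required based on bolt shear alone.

A_b = π·1.125²/4 = 0.994 in².
Per-bolt allowable strength R_n/Ω = 84 × 0.994 × 2 / 2 = 83.5 kips.
n ≥ 302 / 83.5 = 3.617 → use 4 bolts.

4 bolts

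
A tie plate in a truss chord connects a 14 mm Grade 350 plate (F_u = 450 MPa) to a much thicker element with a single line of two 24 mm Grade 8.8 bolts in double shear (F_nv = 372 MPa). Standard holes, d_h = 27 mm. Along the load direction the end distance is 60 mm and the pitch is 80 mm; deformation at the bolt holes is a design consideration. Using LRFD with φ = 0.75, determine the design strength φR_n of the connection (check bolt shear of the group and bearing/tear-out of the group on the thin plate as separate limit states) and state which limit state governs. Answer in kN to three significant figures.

Bolt shear: A_b = π·24²/4 = 452.4 mm²; R_n = 372 × 452.4 × 2 × 2 / 1000 = 673.2 kN → 0.75 × 673.2 = 505 kN.
Bearing (1.2 l_c t F_u ≤ 2.4 d t F_u): upper limit = 2.4·24·14·450 / 1000 = 362.9 kN.
  Edge l_c = 60 − 27/2 = 46.5 → r_n = 351.5 kN; interior l_c = 80 − 27 = 53 → r_n = 362.9 kN.
  R_n,bearing = 1·351.5 + 1·362.9 = 714.4 kN → 0.75 × 714.4 = 536 kN.
Bolt shear governs: 505 kN.

505 kN (bolt shear governs)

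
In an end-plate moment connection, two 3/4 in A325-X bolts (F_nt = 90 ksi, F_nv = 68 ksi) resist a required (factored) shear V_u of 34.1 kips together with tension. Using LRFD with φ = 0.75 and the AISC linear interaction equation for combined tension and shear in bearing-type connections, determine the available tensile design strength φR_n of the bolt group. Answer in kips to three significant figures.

32.4 kips

A_b = π·0.75²/4 = 0.4418 in²; f_rv = 34.1 / (2 × 0.4418) = 38.59 ksi.
F'_nt = 1.3 F_nt − (F_nt / φF_nv) f_rv = 1.3·90 − (90/(0.75·68))·38.59 = 48.89 ksi, capped at F_nt → F'_nt = 48.89 ksi.
R_n = F'_nt · A_b · n = 48.89 × 0.4418 × 2 = 43.2 kips.
Design strength φR_n = 0.75 × 43.2 = 32.4 kips.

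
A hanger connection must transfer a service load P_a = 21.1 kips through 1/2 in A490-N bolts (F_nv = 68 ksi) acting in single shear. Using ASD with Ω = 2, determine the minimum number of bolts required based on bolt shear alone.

4 bolts

A_b = π·0.5²/4 = 0.1963 in².
Per-bolt allowable strength R_n/Ω = 68 × 0.1963 × 1 / 2 = 6.676 kips.
n ≥ 21.1 / 6.676 = 3.161 → use 4 bolts.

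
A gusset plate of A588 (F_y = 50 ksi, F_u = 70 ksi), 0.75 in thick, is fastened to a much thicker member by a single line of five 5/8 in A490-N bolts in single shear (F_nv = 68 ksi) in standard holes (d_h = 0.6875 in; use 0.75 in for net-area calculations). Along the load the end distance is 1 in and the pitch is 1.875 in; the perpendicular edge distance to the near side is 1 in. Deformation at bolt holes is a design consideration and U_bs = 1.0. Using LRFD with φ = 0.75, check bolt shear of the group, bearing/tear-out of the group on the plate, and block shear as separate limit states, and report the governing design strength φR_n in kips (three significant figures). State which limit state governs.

78.2 kips (bolt shear governs)

Bolt shear: A_b = π·0.625²/4 = 0.3068 in²; R_n = 68 × 0.3068 × 5 × 1 = 104.3 kips → 0.75 × 104.3 = 78.2 kips.
Bearing: edge l_c = 0.6562, r_n = 41.34 kips; interior l_c = 1.188, r_n = 74.81 kips; R_n = 41.34 + 4·74.81 = 340.6 kips → 255 kips.
Block shear: A_gv = 6.375, A_nv = 3.844, A_nt = 0.4688 in²; R_n = min(0.6F_uA_nv, 0.6F_yA_gv) + U_bs·F_u·A_nt = 194.2 kips → 146 kips.
Bolt shear governs: 78.2 kips.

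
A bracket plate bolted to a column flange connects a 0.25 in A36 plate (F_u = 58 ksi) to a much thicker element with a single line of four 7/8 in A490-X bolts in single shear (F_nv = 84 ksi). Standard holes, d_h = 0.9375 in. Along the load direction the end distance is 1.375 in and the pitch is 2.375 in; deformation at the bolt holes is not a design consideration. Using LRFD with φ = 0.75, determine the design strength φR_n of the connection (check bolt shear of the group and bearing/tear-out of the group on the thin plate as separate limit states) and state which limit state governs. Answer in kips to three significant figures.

85.1 kips (bearing governs)

Bolt shear: A_b = π·0.875²/4 = 0.6013 in²; R_n = 84 × 0.6013 × 4 × 1 = 202 kips → 0.75 × 202 = 152 kips.
Bearing (1.5 l_c t F_u ≤ 3.0 d t F_u): upper limit = 3.0·0.875·0.25·58 = 38.06 kips.
  Edge l_c = 1.375 − 0.9375/2 = 0.9062 → r_n = 19.71 kips; interior l_c = 2.375 − 0.9375 = 1.438 → r_n = 31.27 kips.
  R_n,bearing = 1·19.71 + 3·31.27 = 113.5 kips → 0.75 × 113.5 = 85.1 kips.
Bearing governs: 85.1 kips.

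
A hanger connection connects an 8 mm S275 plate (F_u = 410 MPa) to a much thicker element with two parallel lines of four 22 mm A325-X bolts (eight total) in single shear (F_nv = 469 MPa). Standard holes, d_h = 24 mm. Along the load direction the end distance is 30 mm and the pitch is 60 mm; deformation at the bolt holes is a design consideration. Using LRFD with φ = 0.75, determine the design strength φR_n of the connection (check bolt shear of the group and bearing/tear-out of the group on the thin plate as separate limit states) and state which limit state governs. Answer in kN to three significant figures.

744 kN (bearing governs)

Bolt shear: A_b = π·22²/4 = 380.1 mm²; R_n = 469 × 380.1 × 8 × 1 / 1000 = 1426 kN → 0.75 × 1426 = 1070 kN.
Bearing (1.2 l_c t F_u ≤ 2.4 d t F_u): upper limit = 2.4·22·8·410 / 1000 = 173.2 kN.
  Edge l_c = 30 − 24/2 = 18 → r_n = 70.85 kN; interior l_c = 60 − 24 = 36 → r_n = 141.7 kN.
  R_n,bearing = 2·70.85 + 6·141.7 = 991.9 kN → 0.75 × 991.9 = 744 kN.
Bearing governs: 744 kN.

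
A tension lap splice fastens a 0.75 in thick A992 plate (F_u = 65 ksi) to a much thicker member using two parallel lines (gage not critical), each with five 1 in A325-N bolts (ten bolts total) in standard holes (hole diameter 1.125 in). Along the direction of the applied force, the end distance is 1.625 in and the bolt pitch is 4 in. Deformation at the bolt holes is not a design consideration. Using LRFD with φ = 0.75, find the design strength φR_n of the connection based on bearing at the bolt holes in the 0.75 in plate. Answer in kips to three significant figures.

994 kips

Per bolt r_n = 1.5 l_c t F_u ≤ 3.0 d t F_u; upper limit = 3.0 × 1 × 0.75 × 65 = 146.2 kips.
Edge bolt: l_c = 1.625 − 1.125/2 = 1.062 in → 1.5 × 1.062 × 0.75 × 65 = 77.7 → r_n = 77.7 kips.
Interior bolts: l_c = 4 − 1.125 = 2.875 in → 1.5 × 2.875 × 0.75 × 65 = 210.2 → r_n = 146.2 kips.
R_n = 2 × 77.7 + 8 × 146.2 = 1325 kips.
Design strength φR_n = 0.75 × 1325 = 994 kips.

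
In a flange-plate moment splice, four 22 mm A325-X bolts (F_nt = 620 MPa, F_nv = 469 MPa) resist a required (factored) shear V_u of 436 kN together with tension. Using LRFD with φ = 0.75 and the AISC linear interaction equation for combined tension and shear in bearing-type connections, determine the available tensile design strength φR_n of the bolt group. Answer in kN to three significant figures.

343 kN

A_b = π·22²/4 = 380.1 mm²; f_rv = 436 × 1000 / (4 × 380.1) = 286.7 MPa.
F'_nt = 1.3 F_nt − (F_nt / φF_nv) f_rv = 1.3·620 − (620/(0.75·469))·286.7 = 300.6 MPa, capped at F_nt → F'_nt = 300.6 MPa.
R_n = F'_nt · A_b · n = 300.6 × 380.1 × 4 / 1000 = 457 kN.
Design strength φR_n = 0.75 × 457 = 343 kN.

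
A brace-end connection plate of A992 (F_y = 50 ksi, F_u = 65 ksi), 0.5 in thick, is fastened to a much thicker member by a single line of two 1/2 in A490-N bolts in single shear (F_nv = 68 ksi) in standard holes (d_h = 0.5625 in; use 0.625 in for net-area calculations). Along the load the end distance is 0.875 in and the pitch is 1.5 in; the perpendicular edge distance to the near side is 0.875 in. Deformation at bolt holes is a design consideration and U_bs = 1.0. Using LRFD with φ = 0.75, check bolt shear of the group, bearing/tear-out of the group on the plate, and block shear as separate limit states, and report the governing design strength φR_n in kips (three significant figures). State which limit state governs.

20 kips (bolt shear governs)

Bolt shear: A_b = π·0.5²/4 = 0.1963 in²; R_n = 68 × 0.1963 × 2 × 1 = 26.7 kips → 0.75 × 26.7 = 20 kips.
Bearing: edge l_c = 0.5938, r_n = 23.16 kips; interior l_c = 0.9375, r_n = 36.56 kips; R_n = 23.16 + 1·36.56 = 59.72 kips → 44.8 kips.
Block shear: A_gv = 1.188, A_nv = 0.7188, A_nt = 0.2812 in²; R_n = min(0.6F_uA_nv, 0.6F_yA_gv) + U_bs·F_u·A_nt = 46.31 kips → 34.7 kips.
Bolt shear governs: 20 kips.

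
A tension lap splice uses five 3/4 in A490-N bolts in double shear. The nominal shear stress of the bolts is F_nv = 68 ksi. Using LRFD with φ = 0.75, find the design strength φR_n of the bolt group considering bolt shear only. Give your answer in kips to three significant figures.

A_b = π × 0.75² / 4 = 0.4418 in².
R_n = F_nv · A_b · n · n_s = 68 × 0.4418 × 5 × 2 = 300.4 kips.
Design strength φR_n = 0.75 × 300.4 = 225 kips.

225 kips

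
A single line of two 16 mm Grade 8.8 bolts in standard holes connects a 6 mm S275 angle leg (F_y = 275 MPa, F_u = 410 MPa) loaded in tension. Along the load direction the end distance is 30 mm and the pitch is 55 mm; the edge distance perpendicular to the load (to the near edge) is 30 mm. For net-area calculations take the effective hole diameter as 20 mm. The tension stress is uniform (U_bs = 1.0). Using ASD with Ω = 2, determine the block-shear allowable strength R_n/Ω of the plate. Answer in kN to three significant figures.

65.2 kN

Shear plane L_v = 30 + 1·55 = 85 mm; A_gv = 85 × 6 = 510 mm².
A_nv = (85 − 1.5·20) × 6 = 330 mm².
A_nt = (30 − 0.5·20) × 6 = 120 mm².
0.6 F_u A_nv = 81.18 kN; 0.6 F_y A_gv = 84.15 kN → shear rupture governs the shear term.
R_n = 81.18 + 1.0 × 410 × 120 / 1000 = 130.4 kN.
Allowable strength R_n/Ω = 130.4 / 2 = 65.2 kN.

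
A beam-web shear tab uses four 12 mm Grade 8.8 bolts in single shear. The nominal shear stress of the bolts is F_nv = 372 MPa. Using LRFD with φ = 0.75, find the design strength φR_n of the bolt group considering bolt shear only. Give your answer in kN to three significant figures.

126 kN

A_b = π × 12² / 4 = 113.1 mm².
R_n = F_nv · A_b · n · n_s = 372 × 113.1 × 4 × 1 / 1000 = 168.3 kN.
Design strength φR_n = 0.75 × 168.3 = 126 kN.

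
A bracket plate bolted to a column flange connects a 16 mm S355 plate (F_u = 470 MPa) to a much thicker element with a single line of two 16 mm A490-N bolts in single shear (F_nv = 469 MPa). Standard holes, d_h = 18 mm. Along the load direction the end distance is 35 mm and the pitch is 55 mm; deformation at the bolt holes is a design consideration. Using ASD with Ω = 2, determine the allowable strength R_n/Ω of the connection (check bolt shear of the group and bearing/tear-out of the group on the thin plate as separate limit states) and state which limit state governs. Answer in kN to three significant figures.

94.3 kN (bolt shear governs)

Bolt shear: A_b = π·16²/4 = 201.1 mm²; R_n = 469 × 201.1 × 2 × 1 / 1000 = 188.6 kN → 188.6 / 2 = 94.3 kN.
Bearing (1.2 l_c t F_u ≤ 2.4 d t F_u): upper limit = 2.4·16·16·470 / 1000 = 288.8 kN.
  Edge l_c = 35 − 18/2 = 26 → r_n = 234.6 kN; interior l_c = 55 − 18 = 37 → r_n = 288.8 kN.
  R_n,bearing = 1·234.6 + 1·288.8 = 523.4 kN → 523.4 / 2 = 262 kN.
Bolt shear governs: 94.3 kN.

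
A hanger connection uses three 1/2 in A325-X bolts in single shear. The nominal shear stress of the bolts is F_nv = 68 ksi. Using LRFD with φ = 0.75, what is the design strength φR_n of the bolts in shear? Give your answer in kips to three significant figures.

A_b = π × 0.5² / 4 = 0.1963 in².
R_n = F_nv · A_b · n · n_s = 68 × 0.1963 × 3 × 1 = 40.06 kips.
Design strength φR_n = 0.75 × 40.06 = 30 kips.

30 kips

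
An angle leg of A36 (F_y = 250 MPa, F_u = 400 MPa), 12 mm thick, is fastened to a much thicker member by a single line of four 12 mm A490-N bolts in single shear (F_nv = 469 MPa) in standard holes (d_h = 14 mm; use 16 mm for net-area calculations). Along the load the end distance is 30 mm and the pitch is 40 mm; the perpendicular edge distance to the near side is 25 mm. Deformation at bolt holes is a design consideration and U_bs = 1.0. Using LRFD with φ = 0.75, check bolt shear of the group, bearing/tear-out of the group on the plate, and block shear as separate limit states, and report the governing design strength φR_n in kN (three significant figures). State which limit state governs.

Bolt shear: A_b = π·12²/4 = 113.1 mm²; R_n = 469 × 113.1 × 4 × 1 / 1000 = 212.2 kN → 0.75 × 212.2 = 159 kN.
Bearing: edge l_c = 23, r_n = 132.5 kN; interior l_c = 26, r_n = 138.2 kN; R_n = 132.5 + 3·138.2 = 547.2 kN → 410 kN.
Block shear: A_gv = 1800, A_nv = 1128, A_nt = 204 mm²; R_n = min(0.6F_uA_nv, 0.6F_yA_gv) + U_bs·F_u·A_nt = 351.6 kN → 264 kN.
Bolt shear governs: 159 kN.

159 kN (bolt shear governs)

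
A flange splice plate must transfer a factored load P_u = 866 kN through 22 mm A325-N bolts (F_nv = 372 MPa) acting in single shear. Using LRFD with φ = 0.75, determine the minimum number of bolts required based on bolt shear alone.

A_b = π·22²/4 = 380.1 mm².
Per-bolt design strength φR_n = 0.75 × 372 × 380.1 × 1 / 1000 = 106.1 kN.
n ≥ 866 / 106.1 = 8.165 → use 9 bolts.

9 bolts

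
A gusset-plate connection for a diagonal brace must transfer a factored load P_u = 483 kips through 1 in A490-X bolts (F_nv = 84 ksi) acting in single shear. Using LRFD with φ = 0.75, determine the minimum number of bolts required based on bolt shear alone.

A_b = π·1²/4 = 0.7854 in².
Per-bolt design strength φR_n = 0.75 × 84 × 0.7854 × 1 = 49.48 kips.
n ≥ 483 / 49.48 = 9.762 → use 10 bolts.

10 bolts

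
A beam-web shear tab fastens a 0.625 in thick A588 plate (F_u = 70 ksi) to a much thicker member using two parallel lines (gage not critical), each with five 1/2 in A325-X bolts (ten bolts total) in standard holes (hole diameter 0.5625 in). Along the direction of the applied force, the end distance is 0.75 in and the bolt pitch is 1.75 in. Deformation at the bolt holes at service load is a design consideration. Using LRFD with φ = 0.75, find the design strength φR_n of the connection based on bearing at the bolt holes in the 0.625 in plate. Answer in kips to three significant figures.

Per bolt r_n = 1.2 l_c t F_u ≤ 2.4 d t F_u; upper limit = 2.4 × 0.5 × 0.625 × 70 = 52.5 kips.
Edge bolt: l_c = 0.75 − 0.5625/2 = 0.4688 in → 1.2 × 0.4688 × 0.625 × 70 = 24.61 → r_n = 24.61 kips.
Interior bolts: l_c = 1.75 − 0.5625 = 1.188 in → 1.2 × 1.188 × 0.625 × 70 = 62.34 → r_n = 52.5 kips.
R_n = 2 × 24.61 + 8 × 52.5 = 469.2 kips.
Design strength φR_n = 0.75 × 469.2 = 352 kips.

352 kips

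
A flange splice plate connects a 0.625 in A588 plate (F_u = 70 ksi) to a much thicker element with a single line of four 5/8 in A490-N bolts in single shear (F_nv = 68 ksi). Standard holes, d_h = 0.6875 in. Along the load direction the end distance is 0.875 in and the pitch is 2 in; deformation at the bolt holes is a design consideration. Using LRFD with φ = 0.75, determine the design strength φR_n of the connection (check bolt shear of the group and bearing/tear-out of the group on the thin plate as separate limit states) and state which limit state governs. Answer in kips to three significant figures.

62.6 kips (bolt shear governs)

Bolt shear: A_b = π·0.625²/4 = 0.3068 in²; R_n = 68 × 0.3068 × 4 × 1 = 83.45 kips → 0.75 × 83.45 = 62.6 kips.
Bearing (1.2 l_c t F_u ≤ 2.4 d t F_u): upper limit = 2.4·0.625·0.625·70 = 65.62 kips.
  Edge l_c = 0.875 − 0.6875/2 = 0.5312 → r_n = 27.89 kips; interior l_c = 2 − 0.6875 = 1.312 → r_n = 65.62 kips.
  R_n,bearing = 1·27.89 + 3·65.62 = 224.8 kips → 0.75 × 224.8 = 169 kips.
Bolt shear governs: 62.6 kips.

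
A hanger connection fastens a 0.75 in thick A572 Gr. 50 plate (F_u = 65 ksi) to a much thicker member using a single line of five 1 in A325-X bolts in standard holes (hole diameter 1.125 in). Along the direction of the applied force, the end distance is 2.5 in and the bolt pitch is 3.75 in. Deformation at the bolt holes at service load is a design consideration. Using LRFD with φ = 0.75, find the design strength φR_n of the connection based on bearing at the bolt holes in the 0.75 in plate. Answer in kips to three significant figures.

Per bolt r_n = 1.2 l_c t F_u ≤ 2.4 d t F_u; upper limit = 2.4 × 1 × 0.75 × 65 = 117 kips.
Edge bolt: l_c = 2.5 − 1.125/2 = 1.938 in → 1.2 × 1.938 × 0.75 × 65 = 113.3 → r_n = 113.3 kips.
Interior bolts: l_c = 3.75 − 1.125 = 2.625 in → 1.2 × 2.625 × 0.75 × 65 = 153.6 → r_n = 117 kips.
R_n = 1 × 113.3 + 4 × 117 = 581.3 kips.
Design strength φR_n = 0.75 × 581.3 = 436 kips.

436 kips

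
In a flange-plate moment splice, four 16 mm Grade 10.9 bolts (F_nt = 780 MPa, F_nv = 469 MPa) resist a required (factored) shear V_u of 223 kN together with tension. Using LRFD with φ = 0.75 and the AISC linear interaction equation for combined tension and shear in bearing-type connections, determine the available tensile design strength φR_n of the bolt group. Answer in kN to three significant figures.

241 kN

A_b = π·16²/4 = 201.1 mm²; f_rv = 223 × 1000 / (4 × 201.1) = 277.3 MPa.
F'_nt = 1.3 F_nt − (F_nt / φF_nv) f_rv = 1.3·780 − (780/(0.75·469))·277.3 = 399.1 MPa, capped at F_nt → F'_nt = 399.1 MPa.
R_n = F'_nt · A_b · n = 399.1 × 201.1 × 4 / 1000 = 321 kN.
Design strength φR_n = 0.75 × 321 = 241 kN.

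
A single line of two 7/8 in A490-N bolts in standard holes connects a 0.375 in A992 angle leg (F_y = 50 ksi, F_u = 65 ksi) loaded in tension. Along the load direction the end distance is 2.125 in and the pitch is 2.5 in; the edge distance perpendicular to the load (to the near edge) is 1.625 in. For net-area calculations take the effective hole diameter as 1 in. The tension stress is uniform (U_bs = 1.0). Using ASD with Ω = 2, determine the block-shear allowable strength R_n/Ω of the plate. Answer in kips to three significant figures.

Shear plane L_v = 2.125 + 1·2.5 = 4.625 in; A_gv = 4.625 × 0.375 = 1.734 in².
A_nv = (4.625 − 1.5·1) × 0.375 = 1.172 in².
A_nt = (1.625 − 0.5·1) × 0.375 = 0.4219 in².
0.6 F_u A_nv = 45.7 kips; 0.6 F_y A_gv = 52.03 kips → shear rupture governs the shear term.
R_n = 45.7 + 1.0 × 65 × 0.4219 = 73.12 kips.
Allowable strength R_n/Ω = 73.12 / 2 = 36.6 kips.

36.6 kips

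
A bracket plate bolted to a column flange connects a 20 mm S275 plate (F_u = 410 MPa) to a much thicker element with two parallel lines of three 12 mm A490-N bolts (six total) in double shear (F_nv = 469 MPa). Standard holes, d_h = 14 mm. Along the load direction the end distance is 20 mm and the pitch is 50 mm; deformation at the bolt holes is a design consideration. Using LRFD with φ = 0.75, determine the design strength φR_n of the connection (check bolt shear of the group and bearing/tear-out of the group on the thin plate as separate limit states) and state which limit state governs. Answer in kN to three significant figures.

Bolt shear: A_b = π·12²/4 = 113.1 mm²; R_n = 469 × 113.1 × 6 × 2 / 1000 = 636.5 kN → 0.75 × 636.5 = 477 kN.
Bearing (1.2 l_c t F_u ≤ 2.4 d t F_u): upper limit = 2.4·12·20·410 / 1000 = 236.2 kN.
  Edge l_c = 20 − 14/2 = 13 → r_n = 127.9 kN; interior l_c = 50 − 14 = 36 → r_n = 236.2 kN.
  R_n,bearing = 2·127.9 + 4·236.2 = 1200 kN → 0.75 × 1200 = 900 kN.
Bolt shear governs: 477 kN.

477 kN (bolt shear governs)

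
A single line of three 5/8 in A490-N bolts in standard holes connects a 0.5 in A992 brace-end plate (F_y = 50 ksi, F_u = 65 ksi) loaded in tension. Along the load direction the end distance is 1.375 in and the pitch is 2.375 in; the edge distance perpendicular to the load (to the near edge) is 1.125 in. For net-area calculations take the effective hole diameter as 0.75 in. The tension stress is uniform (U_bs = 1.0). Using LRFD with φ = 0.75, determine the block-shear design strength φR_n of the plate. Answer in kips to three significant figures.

Shear plane L_v = 1.375 + 2·2.375 = 6.125 in; A_gv = 6.125 × 0.5 = 3.062 in².
A_nv = (6.125 − 2.5·0.75) × 0.5 = 2.125 in².
A_nt = (1.125 − 0.5·0.75) × 0.5 = 0.375 in².
0.6 F_u A_nv = 82.88 kips; 0.6 F_y A_gv = 91.88 kips → shear rupture governs the shear term.
R_n = 82.88 + 1.0 × 65 × 0.375 = 107.2 kips.
Design strength φR_n = 0.75 × 107.2 = 80.4 kips.

80.4 kips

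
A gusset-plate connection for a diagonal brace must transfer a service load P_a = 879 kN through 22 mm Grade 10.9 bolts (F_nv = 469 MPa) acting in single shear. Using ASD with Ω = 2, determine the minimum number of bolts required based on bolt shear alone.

A_b = π·22²/4 = 380.1 mm².
Per-bolt allowable strength R_n/Ω = 469 × 380.1 × 1 / 1000 / 2 = 89.14 kN.
n ≥ 879 / 89.14 = 9.861 → use 10 bolts.

10 bolts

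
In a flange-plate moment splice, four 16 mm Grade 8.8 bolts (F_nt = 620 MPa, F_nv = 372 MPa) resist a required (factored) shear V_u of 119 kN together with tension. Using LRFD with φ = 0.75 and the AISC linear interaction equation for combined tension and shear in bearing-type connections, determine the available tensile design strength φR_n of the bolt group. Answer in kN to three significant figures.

288 kN

A_b = π·16²/4 = 201.1 mm²; f_rv = 119 × 1000 / (4 × 201.1) = 148 MPa.
F'_nt = 1.3 F_nt − (F_nt / φF_nv) f_rv = 1.3·620 − (620/(0.75·372))·148 = 477.2 MPa, capped at F_nt → F'_nt = 477.2 MPa.
R_n = F'_nt · A_b · n = 477.2 × 201.1 × 4 / 1000 = 383.8 kN.
Design strength φR_n = 0.75 × 383.8 = 288 kN.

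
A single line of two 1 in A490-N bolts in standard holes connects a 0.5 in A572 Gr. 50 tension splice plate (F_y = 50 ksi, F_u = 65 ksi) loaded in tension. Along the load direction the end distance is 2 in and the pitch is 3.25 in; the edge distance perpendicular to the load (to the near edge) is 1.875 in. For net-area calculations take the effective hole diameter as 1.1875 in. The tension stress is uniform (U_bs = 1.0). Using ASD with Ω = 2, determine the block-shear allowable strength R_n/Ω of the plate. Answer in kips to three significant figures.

54.6 kips

Shear plane L_v = 2 + 1·3.25 = 5.25 in; A_gv = 5.25 × 0.5 = 2.625 in².
A_nv = (5.25 − 1.5·1.1875) × 0.5 = 1.734 in².
A_nt = (1.875 − 0.5·1.1875) × 0.5 = 0.6406 in².
0.6 F_u A_nv = 67.64 kips; 0.6 F_y A_gv = 78.75 kips → shear rupture governs the shear term.
R_n = 67.64 + 1.0 × 65 × 0.6406 = 109.3 kips.
Allowable strength R_n/Ω = 109.3 / 2 = 54.6 kips.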